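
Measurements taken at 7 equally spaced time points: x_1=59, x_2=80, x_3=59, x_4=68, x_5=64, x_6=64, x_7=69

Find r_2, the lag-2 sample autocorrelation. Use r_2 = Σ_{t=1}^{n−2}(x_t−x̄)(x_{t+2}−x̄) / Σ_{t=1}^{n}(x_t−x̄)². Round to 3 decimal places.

Mean x̄ = (59 + 80 + 59 + 68 + 64 + 64 + 69)/7 = 66.1429
Deviations from mean: -7.1429, 13.8571, -7.1429, 1.8571, -2.1429, -2.1429, 2.8571
Numerator Σ_{t=1}^{5}(x_t−x̄)(x_{t+2}−x̄) = 81.9592
Denominator Σ(x_t−x̄)² = 314.8571
r_2 = 81.9592 / 314.8571 = 0.260

0.260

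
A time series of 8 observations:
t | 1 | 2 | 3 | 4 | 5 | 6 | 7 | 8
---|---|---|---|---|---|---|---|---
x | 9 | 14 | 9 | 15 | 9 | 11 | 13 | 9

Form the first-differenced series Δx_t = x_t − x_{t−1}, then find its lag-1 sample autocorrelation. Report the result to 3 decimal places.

First differences Δx: 5, -5, 6, -6, 2, 2, -4
Mean of differences = 0.0000
Numerator Σ(Δx_t−Δx̄)(Δx_{t+1}−Δx̄) = -107.0000
Denominator Σ(Δx_t−Δx̄)² = 146.0000
r_1(Δx) = -107.0000 / 146.0000 = -0.733

-0.733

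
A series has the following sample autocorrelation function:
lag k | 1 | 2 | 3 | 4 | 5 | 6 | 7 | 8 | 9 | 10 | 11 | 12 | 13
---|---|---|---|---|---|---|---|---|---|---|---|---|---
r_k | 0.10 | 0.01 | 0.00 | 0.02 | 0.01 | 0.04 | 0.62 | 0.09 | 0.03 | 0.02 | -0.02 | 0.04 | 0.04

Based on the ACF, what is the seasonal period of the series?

The largest autocorrelation is r_7 = 0.62; the remaining lags stay at or below 0.10.
The dominant spike at lag 7 indicates a seasonal period of 7.

7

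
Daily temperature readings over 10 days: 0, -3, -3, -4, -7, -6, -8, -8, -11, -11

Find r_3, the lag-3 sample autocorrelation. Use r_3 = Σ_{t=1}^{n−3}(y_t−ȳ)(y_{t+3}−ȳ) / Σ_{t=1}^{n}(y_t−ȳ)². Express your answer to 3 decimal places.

0.144

Mean ȳ = (0 − 3 − 3 − 4 − 7 − 6 − 8 − 8 − 11 − 11)/10 = -6.1000
Σ(y_t−ȳ)(y_{t+3}−ȳ) = (12.8100) + (-2.7900) + (0.3100) + (-3.9900) + (1.7100) + (-0.4900) + (9.3100) = 16.8700
Denominator Σ(y_t−ȳ)² = 116.9000
r_3 = 16.8700 / 116.9000 = 0.144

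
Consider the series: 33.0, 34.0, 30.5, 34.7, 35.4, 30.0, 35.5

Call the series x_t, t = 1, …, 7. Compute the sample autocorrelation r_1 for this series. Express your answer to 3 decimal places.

-0.568

Mean x̄ = (33.0 + 34.0 + 30.5 + 34.7 + 35.4 + 30.0 + 35.5)/7 = 33.3000
Deviations from mean: -0.3000, 0.7000, -2.8000, 1.4000, 2.1000, -3.3000, 2.2000
Σ(x_t−x̄)(x_{t+1}−x̄) = (-0.2100) + (-1.9600) + (-3.9200) + (2.9400) + (-6.9300) + (-7.2600) = -17.3400
Denominator Σ(x_t−x̄)² = 30.5200
r_1 = -17.3400 / 30.5200 = -0.568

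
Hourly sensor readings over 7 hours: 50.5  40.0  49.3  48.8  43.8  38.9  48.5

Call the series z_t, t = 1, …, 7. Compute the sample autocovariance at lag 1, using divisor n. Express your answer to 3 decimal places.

-6.977

Mean z̄ = (50.5 + 40.0 + 49.3 + 48.8 + 43.8 + 38.9 + 48.5)/7 = 45.6857
Σ_{t=1}^{6}(z_t−z̄)(z_{t+1}−z̄) = -48.8402
γ_1 = -48.8402 / 7 = -6.977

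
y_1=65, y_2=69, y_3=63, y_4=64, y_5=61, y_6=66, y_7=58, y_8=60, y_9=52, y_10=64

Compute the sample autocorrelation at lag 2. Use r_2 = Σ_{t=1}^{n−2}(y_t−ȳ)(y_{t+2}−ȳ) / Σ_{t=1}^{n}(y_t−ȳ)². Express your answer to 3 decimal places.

0.275

Mean ȳ = (65 + 69 + 63 + 64 + 61 + 66 + 58 + 60 + 52 + 64)/10 = 62.2000
Numerator Σ_{t=1}^{8}(y_t−ȳ)(y_{t+2}−ȳ) = 55.9200
Denominator Σ(y_t−ȳ)² = 203.6000
r_2 = 55.9200 / 203.6000 = 0.275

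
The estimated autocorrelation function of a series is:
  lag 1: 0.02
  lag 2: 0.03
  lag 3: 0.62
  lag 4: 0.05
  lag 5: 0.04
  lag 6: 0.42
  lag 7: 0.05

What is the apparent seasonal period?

3

The largest autocorrelation is r_3 = 0.62, with a weaker echo at lag 6 (0.42); the remaining lags stay at or below 0.05.
The dominant spike at lag 3 indicates a seasonal period of 3.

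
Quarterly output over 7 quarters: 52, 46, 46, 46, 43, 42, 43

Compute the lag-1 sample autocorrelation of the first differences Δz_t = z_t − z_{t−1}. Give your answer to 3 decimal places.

First differences Δz: -6, 0, 0, -3, -1, 1
Mean of differences = -1.5000
Numerator Σ(Δz_t−Δz̄)(Δz_{t+1}−Δz̄) = -6.2500
Denominator Σ(Δz_t−Δz̄)² = 33.5000
r_1(Δz) = -6.2500 / 33.5000 = -0.187

-0.187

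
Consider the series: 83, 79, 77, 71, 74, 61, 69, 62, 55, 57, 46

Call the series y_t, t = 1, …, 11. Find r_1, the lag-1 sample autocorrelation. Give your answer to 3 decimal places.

Mean ȳ = (83 + 79 + 77 + 71 + 74 + 61 + 69 + 62 + 55 + 57 + 46)/11 = 66.7273
Numerator Σ_{t=1}^{10}(y_t−ȳ)(y_{t+1}−ȳ) = 706.4711
Denominator Σ(y_t−ȳ)² = 1314.1818
r_1 = 706.4711 / 1314.1818 = 0.538

0.538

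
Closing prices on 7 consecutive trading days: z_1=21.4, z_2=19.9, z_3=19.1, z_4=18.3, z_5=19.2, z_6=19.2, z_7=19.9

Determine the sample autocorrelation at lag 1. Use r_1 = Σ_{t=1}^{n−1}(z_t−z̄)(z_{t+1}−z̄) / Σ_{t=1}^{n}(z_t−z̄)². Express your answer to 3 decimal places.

0.270

Mean z̄ = (21.4 + 19.9 + 19.1 + 18.3 + 19.2 + 19.2 + 19.9)/7 = 19.5714
Deviations from mean: 1.8286, 0.3286, -0.4714, -1.2714, -0.3714, -0.3714, 0.3286
Σ(z_t−z̄)(z_{t+1}−z̄) = (0.6008) + (-0.1549) + (0.5994) + (0.4722) + (0.1380) + (-0.1220) = 1.5335
Denominator Σ(z_t−z̄)² = 5.6743
r_1 = 1.5335 / 5.6743 = 0.270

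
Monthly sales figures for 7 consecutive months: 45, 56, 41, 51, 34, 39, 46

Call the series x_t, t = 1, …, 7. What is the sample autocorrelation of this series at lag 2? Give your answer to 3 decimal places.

0.178

Mean x̄ = (45 + 56 + 41 + 51 + 34 + 39 + 46)/7 = 44.5714
Deviations from mean: 0.4286, 11.4286, -3.5714, 6.4286, -10.5714, -5.5714, 1.4286
Σ(x_t−x̄)(x_{t+2}−x̄) = (-1.5306) + (73.4694) + (37.7551) + (-35.8163) + (-15.1020) = 58.7755
Denominator Σ(x_t−x̄)² = 329.7143
r_2 = 58.7755 / 329.7143 = 0.178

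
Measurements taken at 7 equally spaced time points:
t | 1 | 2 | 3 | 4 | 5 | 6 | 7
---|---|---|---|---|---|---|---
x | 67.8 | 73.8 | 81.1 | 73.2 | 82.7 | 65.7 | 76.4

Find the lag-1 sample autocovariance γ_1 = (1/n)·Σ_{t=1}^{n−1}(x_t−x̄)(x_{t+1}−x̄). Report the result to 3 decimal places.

Mean x̄ = (67.8 + 73.8 + 81.1 + 73.2 + 82.7 + 65.7 + 76.4)/7 = 74.3857
Σ_{t=1}^{6}(x_t−x̄)(x_{t+1}−x̄) = -107.6059
γ_1 = -107.6059 / 7 = -15.372

-15.372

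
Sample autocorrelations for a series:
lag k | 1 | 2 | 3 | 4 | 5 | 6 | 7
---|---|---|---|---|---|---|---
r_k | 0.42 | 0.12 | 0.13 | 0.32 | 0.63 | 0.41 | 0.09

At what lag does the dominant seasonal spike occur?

The largest autocorrelation is r_5 = 0.63; the remaining lags stay at or below 0.42. The elevated value at lag 1 (0.42), dropping to 0.12 at lag 2, reflects decaying short-term dependence rather than seasonality.
The dominant spike at lag 5 indicates a seasonal period of 5.

5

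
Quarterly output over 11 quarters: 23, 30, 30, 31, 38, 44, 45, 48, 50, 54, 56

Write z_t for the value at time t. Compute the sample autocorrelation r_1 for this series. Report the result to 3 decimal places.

0.707

Mean z̄ = (23 + 30 + 30 + 31 + 38 + 44 + 45 + 48 + 50 + 54 + 56)/11 = 40.8182
Numerator Σ_{t=1}^{10}(z_t−z̄)(z_{t+1}−z̄) = 865.1488
Denominator Σ(z_t−z̄)² = 1223.6364
r_1 = 865.1488 / 1223.6364 = 0.707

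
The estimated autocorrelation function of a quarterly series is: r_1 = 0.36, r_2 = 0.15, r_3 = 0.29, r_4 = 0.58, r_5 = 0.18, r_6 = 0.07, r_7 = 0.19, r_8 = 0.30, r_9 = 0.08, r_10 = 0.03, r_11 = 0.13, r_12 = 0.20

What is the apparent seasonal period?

4

The largest autocorrelation is r_4 = 0.58; the remaining lags stay at or below 0.36. The elevated value at lag 1 (0.36), dropping to 0.15 at lag 2, reflects decaying short-term dependence rather than seasonality.
The dominant spike at lag 4 indicates a seasonal period of 4.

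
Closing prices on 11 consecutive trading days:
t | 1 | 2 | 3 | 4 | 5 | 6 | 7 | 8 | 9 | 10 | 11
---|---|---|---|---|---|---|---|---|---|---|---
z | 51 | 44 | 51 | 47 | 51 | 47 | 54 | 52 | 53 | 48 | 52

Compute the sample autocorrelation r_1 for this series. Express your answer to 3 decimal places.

Mean z̄ = (51 + 44 + 51 + 47 + 51 + 47 + 54 + 52 + 53 + 48 + 52)/11 = 50.0000
Numerator Σ_{t=1}^{10}(z_t−z̄)(z_{t+1}−z̄) = -29.0000
Denominator Σ(z_t−z̄)² = 94.0000
r_1 = -29.0000 / 94.0000 = -0.309

-0.309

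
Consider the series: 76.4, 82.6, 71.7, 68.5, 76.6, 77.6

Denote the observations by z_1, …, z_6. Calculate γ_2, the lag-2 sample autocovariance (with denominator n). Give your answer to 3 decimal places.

-11.881

Mean z̄ = (76.4 + 82.6 + 71.7 + 68.5 + 76.6 + 77.6)/6 = 75.5667
Σ_{t=1}^{4}(z_t−z̄)(z_{t+2}−z̄) = -71.2889
γ_2 = -71.2889 / 6 = -11.881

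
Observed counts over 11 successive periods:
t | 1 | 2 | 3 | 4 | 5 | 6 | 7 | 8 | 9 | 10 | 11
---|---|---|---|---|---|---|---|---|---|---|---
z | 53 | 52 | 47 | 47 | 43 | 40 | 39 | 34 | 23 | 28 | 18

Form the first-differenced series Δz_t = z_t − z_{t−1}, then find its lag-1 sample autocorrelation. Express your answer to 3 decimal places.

First differences Δz: -1, -5, 0, -4, -3, -1, -5, -11, 5, -10
Mean of differences = -3.5000
Numerator Σ(Δz_t−Δz̄)(Δz_{t+1}−Δz̄) = -121.2500
Denominator Σ(Δz_t−Δz̄)² = 200.5000
r_1(Δz) = -121.2500 / 200.5000 = -0.605

-0.605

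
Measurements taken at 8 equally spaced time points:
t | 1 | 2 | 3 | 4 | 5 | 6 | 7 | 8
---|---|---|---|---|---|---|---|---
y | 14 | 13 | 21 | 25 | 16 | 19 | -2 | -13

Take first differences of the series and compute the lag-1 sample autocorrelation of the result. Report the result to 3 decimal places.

First differences Δy: -1, 8, 4, -9, 3, -21, -11
Mean of differences = -3.8571
Numerator Σ(Δy_t−Δȳ)(Δy_{t+1}−Δȳ) = 56.2653
Denominator Σ(Δy_t−Δȳ)² = 628.8571
r_1(Δy) = 56.2653 / 628.8571 = 0.089

0.089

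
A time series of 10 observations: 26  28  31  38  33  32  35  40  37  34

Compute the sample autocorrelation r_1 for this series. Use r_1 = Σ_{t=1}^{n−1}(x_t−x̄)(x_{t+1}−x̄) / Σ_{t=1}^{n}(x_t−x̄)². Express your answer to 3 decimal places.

0.434

Mean x̄ = (26 + 28 + 31 + 38 + 33 + 32 + 35 + 40 + 37 + 34)/10 = 33.4000
Numerator Σ_{t=1}^{9}(x_t−x̄)(x_{t+1}−x̄) = 74.8400
Denominator Σ(x_t−x̄)² = 172.4000
r_1 = 74.8400 / 172.4000 = 0.434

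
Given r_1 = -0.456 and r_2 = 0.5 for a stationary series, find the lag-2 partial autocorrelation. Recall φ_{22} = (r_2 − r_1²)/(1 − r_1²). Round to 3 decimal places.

φ_{22} = (r_2 − r_1²) / (1 − r_1²)
r_1² = (-0.456)² = 0.207936
Numerator = 0.5 − 0.2079 = 0.2921; denominator = 1 − 0.2079 = 0.7921
φ_{22} = 0.2921 / 0.7921 = 0.369

0.369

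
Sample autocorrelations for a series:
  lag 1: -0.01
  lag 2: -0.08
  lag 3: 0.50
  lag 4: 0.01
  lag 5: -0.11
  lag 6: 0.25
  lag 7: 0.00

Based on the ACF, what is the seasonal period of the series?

The largest autocorrelation is r_3 = 0.50, with a weaker echo at lag 6 (0.25); the remaining lags stay at or below 0.01.
The dominant spike at lag 3 indicates a seasonal period of 3.

3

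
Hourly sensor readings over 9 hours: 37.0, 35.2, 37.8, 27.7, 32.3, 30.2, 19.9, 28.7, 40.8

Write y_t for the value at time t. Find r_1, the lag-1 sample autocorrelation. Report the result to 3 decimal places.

0.131

Mean ȳ = (37.0 + 35.2 + 37.8 + 27.7 + 32.3 + 30.2 + 19.9 + 28.7 + 40.8)/9 = 32.1778
Numerator Σ_{t=1}^{8}(y_t−ȳ)(y_{t+1}−ȳ) = 42.5973
Denominator Σ(y_t−ȳ)² = 325.1556
r_1 = 42.5973 / 325.1556 = 0.131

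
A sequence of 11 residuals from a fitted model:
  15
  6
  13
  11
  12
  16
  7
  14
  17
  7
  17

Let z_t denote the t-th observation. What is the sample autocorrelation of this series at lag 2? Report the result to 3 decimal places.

Mean z̄ = (15 + 6 + 13 + 11 + 12 + 16 + 7 + 14 + 17 + 7 + 17)/11 = 12.2727
Numerator Σ_{t=1}^{9}(z_t−z̄)(z_{t+2}−z̄) = 1.2149
Denominator Σ(z_t−z̄)² = 166.1818
r_2 = 1.2149 / 166.1818 = 0.007

0.007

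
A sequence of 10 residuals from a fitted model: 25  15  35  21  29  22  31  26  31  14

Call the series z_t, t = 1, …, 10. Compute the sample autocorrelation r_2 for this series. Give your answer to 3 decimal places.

0.320

Mean z̄ = (25 + 15 + 35 + 21 + 29 + 22 + 31 + 26 + 31 + 14)/10 = 24.9000
Numerator Σ_{t=1}^{8}(z_t−z̄)(z_{t+2}−z̄) = 139.3800
Denominator Σ(z_t−z̄)² = 434.9000
r_2 = 139.3800 / 434.9000 = 0.320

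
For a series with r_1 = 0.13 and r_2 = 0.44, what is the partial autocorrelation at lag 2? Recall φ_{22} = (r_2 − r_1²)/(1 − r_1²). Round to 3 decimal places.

φ_{22} = (r_2 − r_1²) / (1 − r_1²)
r_1² = (0.13)² = 0.0169
Numerator = 0.44 − 0.0169 = 0.4231; denominator = 1 − 0.0169 = 0.9831
φ_{22} = 0.4231 / 0.9831 = 0.430

0.430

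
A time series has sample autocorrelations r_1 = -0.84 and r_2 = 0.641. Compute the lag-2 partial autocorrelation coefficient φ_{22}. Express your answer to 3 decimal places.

-0.219

φ_{22} = (r_2 − r_1²) / (1 − r_1²)
r_1² = (-0.84)² = 0.7056
Numerator = 0.641 − 0.7056 = -0.0646; denominator = 1 − 0.7056 = 0.2944
φ_{22} = -0.0646 / 0.2944 = -0.219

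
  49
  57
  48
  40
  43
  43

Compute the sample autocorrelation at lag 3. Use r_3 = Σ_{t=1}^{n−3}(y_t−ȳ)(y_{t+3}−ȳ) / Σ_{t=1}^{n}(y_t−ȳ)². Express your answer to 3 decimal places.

Mean ȳ = (49 + 57 + 48 + 40 + 43 + 43)/6 = 46.6667
Deviations from mean: 2.3333, 10.3333, 1.3333, -6.6667, -3.6667, -3.6667
Σ(y_t−ȳ)(y_{t+3}−ȳ) = (-15.5556) + (-37.8889) + (-4.8889) = -58.3333
Denominator Σ(y_t−ȳ)² = 185.3333
r_3 = -58.3333 / 185.3333 = -0.315

-0.315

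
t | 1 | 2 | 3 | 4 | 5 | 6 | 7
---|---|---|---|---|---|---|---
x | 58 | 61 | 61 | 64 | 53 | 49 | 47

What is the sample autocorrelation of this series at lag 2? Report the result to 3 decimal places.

0.018

Mean x̄ = (58 + 61 + 61 + 64 + 53 + 49 + 47)/7 = 56.1429
Deviations from mean: 1.8571, 4.8571, 4.8571, 7.8571, -3.1429, -7.1429, -9.1429
Numerator Σ_{t=1}^{5}(x_t−x̄)(x_{t+2}−x̄) = 4.5306
Denominator Σ(x_t−x̄)² = 256.8571
r_2 = 4.5306 / 256.8571 = 0.018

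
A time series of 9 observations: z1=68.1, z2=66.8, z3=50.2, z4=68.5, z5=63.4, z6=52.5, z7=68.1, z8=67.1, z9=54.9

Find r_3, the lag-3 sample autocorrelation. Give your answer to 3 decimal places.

0.610

Mean z̄ = (68.1 + 66.8 + 50.2 + 68.5 + 63.4 + 52.5 + 68.1 + 67.1 + 54.9)/9 = 62.1778
Numerator Σ_{t=1}^{6}(z_t−z̄)(z_{t+3}−z̄) = 272.8996
Denominator Σ(z_t−z̄)² = 447.2956
r_3 = 272.8996 / 447.2956 = 0.610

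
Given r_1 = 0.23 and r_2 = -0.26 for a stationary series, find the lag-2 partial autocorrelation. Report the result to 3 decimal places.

-0.330

φ_{22} = (r_2 − r_1²) / (1 − r_1²)
r_1² = (0.23)² = 0.0529
Numerator = -0.26 − 0.0529 = -0.3129; denominator = 1 − 0.0529 = 0.9471
φ_{22} = -0.3129 / 0.9471 = -0.330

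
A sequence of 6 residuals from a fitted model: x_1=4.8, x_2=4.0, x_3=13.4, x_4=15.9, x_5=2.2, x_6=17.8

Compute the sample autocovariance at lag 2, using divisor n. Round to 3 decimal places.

Mean x̄ = (4.8 + 4.0 + 13.4 + 15.9 + 2.2 + 17.8)/6 = 9.6833
Deviations: -4.8833, -5.6833, 3.7167, 6.2167, -7.4833, 8.1167
Σ_{t=1}^{4}(x_t−x̄)(x_{t+2}−x̄) = -30.8356
γ_2 = -30.8356 / 6 = -5.139

-5.139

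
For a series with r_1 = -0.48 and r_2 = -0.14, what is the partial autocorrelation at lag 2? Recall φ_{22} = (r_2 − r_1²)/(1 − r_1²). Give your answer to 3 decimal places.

φ_{22} = (r_2 − r_1²) / (1 − r_1²)
r_1² = (-0.48)² = 0.2304
Numerator = -0.14 − 0.2304 = -0.3704; denominator = 1 − 0.2304 = 0.7696
φ_{22} = -0.3704 / 0.7696 = -0.481

-0.481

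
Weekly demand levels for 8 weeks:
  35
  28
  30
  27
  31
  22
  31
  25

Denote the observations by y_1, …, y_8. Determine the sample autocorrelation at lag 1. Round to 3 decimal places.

Mean ȳ = (35 + 28 + 30 + 27 + 31 + 22 + 31 + 25)/8 = 28.6250
Deviations from mean: 6.3750, -0.6250, 1.3750, -1.6250, 2.3750, -6.6250, 2.3750, -3.6250
Numerator Σ_{t=1}^{7}(y_t−ȳ)(y_{t+1}−ȳ) = -51.0156
Denominator Σ(y_t−ȳ)² = 113.8750
r_1 = -51.0156 / 113.8750 = -0.448

-0.448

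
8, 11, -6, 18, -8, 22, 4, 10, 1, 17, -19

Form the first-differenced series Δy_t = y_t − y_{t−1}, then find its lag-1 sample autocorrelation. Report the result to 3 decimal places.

-0.750

First differences Δy: 3, -17, 24, -26, 30, -18, 6, -9, 16, -36
Mean of differences = -2.7000
Numerator Σ(Δy_t−Δȳ)(Δy_{t+1}−Δȳ) = -3276.0900
Denominator Σ(Δy_t−Δȳ)² = 4370.1000
r_1(Δy) = -3276.0900 / 4370.1000 = -0.750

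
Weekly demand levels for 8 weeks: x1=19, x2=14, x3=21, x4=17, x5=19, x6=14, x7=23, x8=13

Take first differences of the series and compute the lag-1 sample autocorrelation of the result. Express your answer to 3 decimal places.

First differences Δx: -5, 7, -4, 2, -5, 9, -10
Mean of differences = -0.8571
Numerator Σ(Δx_t−Δx̄)(Δx_{t+1}−Δx̄) = -209.0204
Denominator Σ(Δx_t−Δx̄)² = 294.8571
r_1(Δx) = -209.0204 / 294.8571 = -0.709

-0.709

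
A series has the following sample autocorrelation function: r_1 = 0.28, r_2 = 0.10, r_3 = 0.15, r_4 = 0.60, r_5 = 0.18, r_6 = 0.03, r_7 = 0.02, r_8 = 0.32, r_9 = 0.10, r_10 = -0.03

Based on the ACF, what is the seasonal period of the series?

4

The largest autocorrelation is r_4 = 0.60, with a weaker echo at lag 8 (0.32); the remaining lags stay at or below 0.28. The elevated value at lag 1 (0.28), dropping to 0.10 at lag 2, reflects decaying short-term dependence rather than seasonality.
The dominant spike at lag 4 indicates a seasonal period of 4.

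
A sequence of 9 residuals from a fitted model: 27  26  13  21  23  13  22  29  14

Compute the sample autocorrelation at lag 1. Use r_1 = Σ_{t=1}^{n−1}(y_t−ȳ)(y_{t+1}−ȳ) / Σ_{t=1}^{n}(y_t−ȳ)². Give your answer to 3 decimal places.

-0.267

Mean ȳ = (27 + 26 + 13 + 21 + 23 + 13 + 22 + 29 + 14)/9 = 20.8889
Numerator Σ_{t=1}^{8}(y_t−ȳ)(y_{t+1}−ȳ) = -82.0123
Denominator Σ(y_t−ȳ)² = 306.8889
r_1 = -82.0123 / 306.8889 = -0.267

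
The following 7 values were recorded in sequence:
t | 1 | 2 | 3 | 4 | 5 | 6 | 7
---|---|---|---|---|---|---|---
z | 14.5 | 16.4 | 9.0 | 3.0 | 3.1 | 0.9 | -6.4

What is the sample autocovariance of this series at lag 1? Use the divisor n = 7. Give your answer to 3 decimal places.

Mean z̄ = (14.5 + 16.4 + 9.0 + 3.0 + 3.1 + 0.9 − 6.4)/7 = 5.7857
Σ_{t=1}^{6}(z_t−z̄)(z_{t+1}−z̄) = 197.7984
γ_1 = 197.7984 / 7 = 28.257

28.257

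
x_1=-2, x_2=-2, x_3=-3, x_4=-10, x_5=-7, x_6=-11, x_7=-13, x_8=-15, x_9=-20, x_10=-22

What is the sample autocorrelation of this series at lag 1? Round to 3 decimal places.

Mean x̄ = (-2 − 2 − 3 − 10 − 7 − 11 − 13 − 15 − 20 − 22)/10 = -10.5000
Numerator Σ_{t=1}^{9}(x_t−x̄)(x_{t+1}−x̄) = 304.2500
Denominator Σ(x_t−x̄)² = 462.5000
r_1 = 304.2500 / 462.5000 = 0.658

0.658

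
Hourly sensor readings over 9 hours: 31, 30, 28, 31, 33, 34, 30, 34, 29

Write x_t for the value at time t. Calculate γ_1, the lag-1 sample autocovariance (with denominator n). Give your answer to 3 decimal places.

Mean x̄ = (31 + 30 + 28 + 31 + 33 + 34 + 30 + 34 + 29)/9 = 31.1111
Σ_{t=1}^{8}(x_t−x̄)(x_{t+1}−x̄) = -3.3457
γ_1 = -3.3457 / 9 = -0.372

-0.372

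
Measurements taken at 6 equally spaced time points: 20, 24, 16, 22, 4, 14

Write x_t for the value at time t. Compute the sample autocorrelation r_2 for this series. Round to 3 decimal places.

Mean x̄ = (20 + 24 + 16 + 22 + 4 + 14)/6 = 16.6667
Σ(x_t−x̄)(x_{t+2}−x̄) = (-2.2222) + (39.1111) + (8.4444) + (-14.2222) = 31.1111
Denominator Σ(x_t−x̄)² = 261.3333
r_2 = 31.1111 / 261.3333 = 0.119

0.119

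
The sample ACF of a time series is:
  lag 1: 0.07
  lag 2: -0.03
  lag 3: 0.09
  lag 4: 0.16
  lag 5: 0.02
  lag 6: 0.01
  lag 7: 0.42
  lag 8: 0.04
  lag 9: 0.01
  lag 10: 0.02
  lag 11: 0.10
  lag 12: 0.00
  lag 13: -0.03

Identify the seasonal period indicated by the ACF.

7

The largest autocorrelation is r_7 = 0.42; the remaining lags stay at or below 0.16.
The dominant spike at lag 7 indicates a seasonal period of 7.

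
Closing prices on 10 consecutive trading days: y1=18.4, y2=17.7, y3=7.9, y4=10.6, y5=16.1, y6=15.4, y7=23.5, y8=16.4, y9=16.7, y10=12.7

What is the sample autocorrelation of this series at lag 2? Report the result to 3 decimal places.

Mean ȳ = (18.4 + 17.7 + 7.9 + 10.6 + 16.1 + 15.4 + 23.5 + 16.4 + 16.7 + 12.7)/10 = 15.5400
Numerator Σ_{t=1}^{8}(y_t−ȳ)(y_{t+2}−ȳ) = -24.9792
Denominator Σ(y_t−ȳ)² = 169.4640
r_2 = -24.9792 / 169.4640 = -0.147

-0.147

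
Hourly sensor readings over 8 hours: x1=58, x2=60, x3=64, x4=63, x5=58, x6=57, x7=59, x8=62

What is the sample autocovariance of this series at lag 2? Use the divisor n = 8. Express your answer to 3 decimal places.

-3.660

Mean x̄ = (58 + 60 + 64 + 63 + 58 + 57 + 59 + 62)/8 = 60.1250
Σ_{t=1}^{6}(x_t−x̄)(x_{t+2}−x̄) = -29.2813
γ_2 = -29.2813 / 8 = -3.660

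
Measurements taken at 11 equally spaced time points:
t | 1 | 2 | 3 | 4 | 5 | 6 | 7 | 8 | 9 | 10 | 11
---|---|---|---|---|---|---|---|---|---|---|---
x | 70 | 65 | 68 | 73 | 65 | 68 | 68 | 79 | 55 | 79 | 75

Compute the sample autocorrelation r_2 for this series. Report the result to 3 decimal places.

Mean x̄ = (70 + 65 + 68 + 73 + 65 + 68 + 68 + 79 + 55 + 79 + 75)/11 = 69.5455
Numerator Σ_{t=1}^{9}(x_t−x̄)(x_{t+2}−x̄) = 10.2231
Denominator Σ(x_t−x̄)² = 480.7273
r_2 = 10.2231 / 480.7273 = 0.021

0.021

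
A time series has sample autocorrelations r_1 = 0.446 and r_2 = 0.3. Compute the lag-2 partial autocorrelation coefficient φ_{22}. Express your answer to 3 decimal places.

0.126

φ_{22} = (r_2 − r_1²) / (1 − r_1²)
r_1² = (0.446)² = 0.198916
Numerator = 0.3 − 0.1989 = 0.1011; denominator = 1 − 0.1989 = 0.8011
φ_{22} = 0.1011 / 0.8011 = 0.126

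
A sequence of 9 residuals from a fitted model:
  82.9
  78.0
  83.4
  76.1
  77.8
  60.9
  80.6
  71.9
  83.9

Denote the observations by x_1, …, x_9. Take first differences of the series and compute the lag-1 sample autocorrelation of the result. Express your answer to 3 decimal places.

-0.713

First differences Δx: -4.9, 5.4, -7.3, 1.7, -16.9, 19.7, -8.7, 12.0
Mean of differences = 0.1250
Numerator Σ(Δx_t−Δx̄)(Δx_{t+1}−Δx̄) = -714.9931
Denominator Σ(Δx_t−Δx̄)² = 1002.6150
r_1(Δx) = -714.9931 / 1002.6150 = -0.713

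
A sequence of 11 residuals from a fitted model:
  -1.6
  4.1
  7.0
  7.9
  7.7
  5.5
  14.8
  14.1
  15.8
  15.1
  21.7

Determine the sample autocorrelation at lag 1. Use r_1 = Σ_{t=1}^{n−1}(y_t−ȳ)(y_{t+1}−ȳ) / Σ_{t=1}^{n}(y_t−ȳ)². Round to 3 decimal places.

0.491

Mean ȳ = (-1.6 + 4.1 + 7.0 + 7.9 + 7.7 + 5.5 + 14.8 + 14.1 + 15.8 + 15.1 + 21.7)/11 = 10.1909
Numerator Σ_{t=1}^{10}(y_t−ȳ)(y_{t+1}−ȳ) = 218.3117
Denominator Σ(y_t−ȳ)² = 444.3091
r_1 = 218.3117 / 444.3091 = 0.491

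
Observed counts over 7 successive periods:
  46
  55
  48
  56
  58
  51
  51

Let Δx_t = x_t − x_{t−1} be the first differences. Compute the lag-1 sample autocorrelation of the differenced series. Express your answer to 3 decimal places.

First differences Δx: 9, -7, 8, 2, -7, 0
Mean of differences = 0.8333
Numerator Σ(Δx_t−Δx̄)(Δx_{t+1}−Δx̄) = -114.3611
Denominator Σ(Δx_t−Δx̄)² = 242.8333
r_1(Δx) = -114.3611 / 242.8333 = -0.471

-0.471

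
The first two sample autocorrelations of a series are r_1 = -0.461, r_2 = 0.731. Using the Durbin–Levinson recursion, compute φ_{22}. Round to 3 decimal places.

0.658

φ_{22} = (r_2 − r_1²) / (1 − r_1²)
r_1² = (-0.461)² = 0.212521
Numerator = 0.731 − 0.2125 = 0.5185; denominator = 1 − 0.2125 = 0.7875
φ_{22} = 0.5185 / 0.7875 = 0.658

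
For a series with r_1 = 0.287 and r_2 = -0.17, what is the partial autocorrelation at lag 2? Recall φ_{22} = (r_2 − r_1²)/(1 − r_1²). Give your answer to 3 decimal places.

-0.275

φ_{22} = (r_2 − r_1²) / (1 − r_1²)
r_1² = (0.287)² = 0.082369
Numerator = -0.17 − 0.0824 = -0.2524; denominator = 1 − 0.0824 = 0.9176
φ_{22} = -0.2524 / 0.9176 = -0.275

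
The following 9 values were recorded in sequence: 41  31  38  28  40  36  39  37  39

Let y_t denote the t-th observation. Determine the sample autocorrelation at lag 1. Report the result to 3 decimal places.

-0.504

Mean ȳ = (41 + 31 + 38 + 28 + 40 + 36 + 39 + 37 + 39)/9 = 36.5556
Numerator Σ_{t=1}^{8}(y_t−ȳ)(y_{t+1}−ȳ) = -75.6420
Denominator Σ(y_t−ȳ)² = 150.2222
r_1 = -75.6420 / 150.2222 = -0.504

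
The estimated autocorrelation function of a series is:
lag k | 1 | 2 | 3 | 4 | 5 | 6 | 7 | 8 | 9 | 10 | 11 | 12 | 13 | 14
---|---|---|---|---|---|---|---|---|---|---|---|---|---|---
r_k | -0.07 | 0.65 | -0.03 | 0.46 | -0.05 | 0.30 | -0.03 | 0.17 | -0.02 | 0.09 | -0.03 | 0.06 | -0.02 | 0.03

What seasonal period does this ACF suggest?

The largest autocorrelation is r_2 = 0.65, with weaker echoes at lags 4 (0.46), 6 (0.30) and 8 (0.17); the remaining lags stay at or below 0.09.
The dominant spike at lag 2 indicates a seasonal period of 2.

2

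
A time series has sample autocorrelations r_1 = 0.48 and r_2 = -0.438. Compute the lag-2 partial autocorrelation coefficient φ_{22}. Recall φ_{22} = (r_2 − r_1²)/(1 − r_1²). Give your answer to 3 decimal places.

φ_{22} = (r_2 − r_1²) / (1 − r_1²)
r_1² = (0.48)² = 0.2304
Numerator = -0.438 − 0.2304 = -0.6684; denominator = 1 − 0.2304 = 0.7696
φ_{22} = -0.6684 / 0.7696 = -0.869

-0.869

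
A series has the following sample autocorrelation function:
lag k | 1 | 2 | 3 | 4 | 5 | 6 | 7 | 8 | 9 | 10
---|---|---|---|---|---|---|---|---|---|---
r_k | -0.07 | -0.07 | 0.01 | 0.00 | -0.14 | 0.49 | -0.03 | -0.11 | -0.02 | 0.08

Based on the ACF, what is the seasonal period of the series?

6

The largest autocorrelation is r_6 = 0.49; the remaining lags stay at or below 0.08.
The dominant spike at lag 6 indicates a seasonal period of 6.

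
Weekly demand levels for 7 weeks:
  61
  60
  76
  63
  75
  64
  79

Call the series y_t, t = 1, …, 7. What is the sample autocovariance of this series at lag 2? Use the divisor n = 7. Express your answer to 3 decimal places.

19.140

Mean ȳ = (61 + 60 + 76 + 63 + 75 + 64 + 79)/7 = 68.2857
Deviations: -7.2857, -8.2857, 7.7143, -5.2857, 6.7143, -4.2857, 10.7143
Σ_{t=1}^{5}(y_t−ȳ)(y_{t+2}−ȳ) = 133.9796
γ_2 = 133.9796 / 7 = 19.140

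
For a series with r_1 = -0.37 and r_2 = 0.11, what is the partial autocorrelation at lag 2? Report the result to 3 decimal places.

φ_{22} = (r_2 − r_1²) / (1 − r_1²)
r_1² = (-0.37)² = 0.1369
Numerator = 0.11 − 0.1369 = -0.0269; denominator = 1 − 0.1369 = 0.8631
φ_{22} = -0.0269 / 0.8631 = -0.031

-0.031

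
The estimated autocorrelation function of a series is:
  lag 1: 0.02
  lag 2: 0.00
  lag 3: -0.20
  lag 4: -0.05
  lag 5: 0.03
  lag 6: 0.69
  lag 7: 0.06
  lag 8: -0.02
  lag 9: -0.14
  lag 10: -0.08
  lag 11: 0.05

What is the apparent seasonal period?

6

The largest autocorrelation is r_6 = 0.69; the remaining lags stay at or below 0.06.
The dominant spike at lag 6 indicates a seasonal period of 6.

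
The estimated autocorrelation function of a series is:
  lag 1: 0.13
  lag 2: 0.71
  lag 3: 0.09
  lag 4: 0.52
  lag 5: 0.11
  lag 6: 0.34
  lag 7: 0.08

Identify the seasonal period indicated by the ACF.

2

The largest autocorrelation is r_2 = 0.71, with weaker echoes at lags 4 (0.52) and 6 (0.34); the remaining lags stay at or below 0.13.
The dominant spike at lag 2 indicates a seasonal period of 2.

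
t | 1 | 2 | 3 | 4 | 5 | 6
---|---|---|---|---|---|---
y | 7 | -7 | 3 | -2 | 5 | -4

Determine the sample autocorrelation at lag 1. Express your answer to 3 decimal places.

-0.699

Mean ȳ = (7 − 7 + 3 − 2 + 5 − 4)/6 = 0.3333
Deviations from mean: 6.6667, -7.3333, 2.6667, -2.3333, 4.6667, -4.3333
Numerator Σ_{t=1}^{5}(y_t−ȳ)(y_{t+1}−ȳ) = -105.7778
Denominator Σ(y_t−ȳ)² = 151.3333
r_1 = -105.7778 / 151.3333 = -0.699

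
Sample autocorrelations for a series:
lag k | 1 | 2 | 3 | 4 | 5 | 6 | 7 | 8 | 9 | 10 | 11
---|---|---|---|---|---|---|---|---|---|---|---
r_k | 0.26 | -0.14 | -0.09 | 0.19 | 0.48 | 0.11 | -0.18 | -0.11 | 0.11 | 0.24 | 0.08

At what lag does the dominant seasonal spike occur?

5

The largest autocorrelation is r_5 = 0.48; the remaining lags stay at or below 0.26.
The dominant spike at lag 5 indicates a seasonal period of 5.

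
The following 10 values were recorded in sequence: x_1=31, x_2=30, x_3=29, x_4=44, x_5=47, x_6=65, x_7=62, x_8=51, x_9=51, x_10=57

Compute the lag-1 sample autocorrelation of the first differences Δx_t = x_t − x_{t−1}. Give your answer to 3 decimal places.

-0.008

First differences Δx: -1, -1, 15, 3, 18, -3, -11, 0, 6
Mean of differences = 2.8889
Numerator Σ(Δx_t−Δx̄)(Δx_{t+1}−Δx̄) = -5.0123
Denominator Σ(Δx_t−Δx̄)² = 650.8889
r_1(Δx) = -5.0123 / 650.8889 = -0.008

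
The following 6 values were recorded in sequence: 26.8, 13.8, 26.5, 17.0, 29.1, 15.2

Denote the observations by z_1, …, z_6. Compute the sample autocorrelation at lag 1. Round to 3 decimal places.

-0.799

Mean z̄ = (26.8 + 13.8 + 26.5 + 17.0 + 29.1 + 15.2)/6 = 21.4000
Deviations from mean: 5.4000, -7.6000, 5.1000, -4.4000, 7.7000, -6.2000
Numerator Σ_{t=1}^{5}(z_t−z̄)(z_{t+1}−z̄) = -183.8600
Denominator Σ(z_t−z̄)² = 230.0200
r_1 = -183.8600 / 230.0200 = -0.799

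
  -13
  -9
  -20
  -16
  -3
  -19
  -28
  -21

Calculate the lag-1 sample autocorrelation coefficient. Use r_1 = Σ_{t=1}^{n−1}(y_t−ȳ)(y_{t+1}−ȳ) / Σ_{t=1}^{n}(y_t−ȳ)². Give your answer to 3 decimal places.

0.119

Mean ȳ = (-13 − 9 − 20 − 16 − 3 − 19 − 28 − 21)/8 = -16.1250
Numerator Σ_{t=1}^{7}(y_t−ȳ)(y_{t+1}−ȳ) = 50.1094
Denominator Σ(y_t−ȳ)² = 420.8750
r_1 = 50.1094 / 420.8750 = 0.119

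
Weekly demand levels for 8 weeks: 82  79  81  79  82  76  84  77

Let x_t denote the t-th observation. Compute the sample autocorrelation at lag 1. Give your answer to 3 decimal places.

Mean x̄ = (82 + 79 + 81 + 79 + 82 + 76 + 84 + 77)/8 = 80.0000
Deviations from mean: 2.0000, -1.0000, 1.0000, -1.0000, 2.0000, -4.0000, 4.0000, -3.0000
Σ(x_t−x̄)(x_{t+1}−x̄) = (-2.0000) + (-1.0000) + (-1.0000) + (-2.0000) + (-8.0000) + (-16.0000) + (-12.0000) = -42.0000
Denominator Σ(x_t−x̄)² = 52.0000
r_1 = -42.0000 / 52.0000 = -0.808

-0.808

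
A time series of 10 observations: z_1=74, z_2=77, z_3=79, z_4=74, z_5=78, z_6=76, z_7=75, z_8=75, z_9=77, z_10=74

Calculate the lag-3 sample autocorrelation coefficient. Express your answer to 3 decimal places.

Mean z̄ = (74 + 77 + 79 + 74 + 78 + 76 + 75 + 75 + 77 + 74)/10 = 75.9000
Σ(z_t−z̄)(z_{t+3}−z̄) = (3.6100) + (2.3100) + (0.3100) + (1.7100) + (-1.8900) + (0.1100) + (1.7100) = 7.8700
Denominator Σ(z_t−z̄)² = 28.9000
r_3 = 7.8700 / 28.9000 = 0.272

0.272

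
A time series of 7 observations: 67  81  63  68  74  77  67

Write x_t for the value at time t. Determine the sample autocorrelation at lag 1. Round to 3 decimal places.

-0.444

Mean x̄ = (67 + 81 + 63 + 68 + 74 + 77 + 67)/7 = 71.0000
Deviations from mean: -4.0000, 10.0000, -8.0000, -3.0000, 3.0000, 6.0000, -4.0000
Numerator Σ_{t=1}^{6}(x_t−x̄)(x_{t+1}−x̄) = -111.0000
Denominator Σ(x_t−x̄)² = 250.0000
r_1 = -111.0000 / 250.0000 = -0.444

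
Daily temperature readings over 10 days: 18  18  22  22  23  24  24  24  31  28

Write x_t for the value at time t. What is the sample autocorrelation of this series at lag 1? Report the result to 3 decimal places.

Mean x̄ = (18 + 18 + 22 + 22 + 23 + 24 + 24 + 24 + 31 + 28)/10 = 23.4000
Numerator Σ_{t=1}^{9}(x_t−x̄)(x_{t+1}−x̄) = 79.2400
Denominator Σ(x_t−x̄)² = 142.4000
r_1 = 79.2400 / 142.4000 = 0.556

0.556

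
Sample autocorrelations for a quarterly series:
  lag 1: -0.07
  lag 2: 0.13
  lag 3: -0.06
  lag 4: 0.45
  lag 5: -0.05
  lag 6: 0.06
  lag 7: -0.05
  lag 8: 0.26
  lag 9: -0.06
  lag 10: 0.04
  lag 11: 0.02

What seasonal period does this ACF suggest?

4

The largest autocorrelation is r_4 = 0.45, with a weaker echo at lag 8 (0.26); the remaining lags stay at or below 0.13.
The dominant spike at lag 4 indicates a seasonal period of 4.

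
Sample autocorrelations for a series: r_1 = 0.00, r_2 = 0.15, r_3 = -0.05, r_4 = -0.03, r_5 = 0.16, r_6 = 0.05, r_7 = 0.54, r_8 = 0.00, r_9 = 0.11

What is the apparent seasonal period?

7

The largest autocorrelation is r_7 = 0.54; the remaining lags stay at or below 0.16.
The dominant spike at lag 7 indicates a seasonal period of 7.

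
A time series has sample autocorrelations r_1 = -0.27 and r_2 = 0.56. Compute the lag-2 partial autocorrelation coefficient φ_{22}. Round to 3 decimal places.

φ_{22} = (r_2 − r_1²) / (1 − r_1²)
r_1² = (-0.27)² = 0.0729
Numerator = 0.56 − 0.0729 = 0.4871; denominator = 1 − 0.0729 = 0.9271
φ_{22} = 0.4871 / 0.9271 = 0.525

0.525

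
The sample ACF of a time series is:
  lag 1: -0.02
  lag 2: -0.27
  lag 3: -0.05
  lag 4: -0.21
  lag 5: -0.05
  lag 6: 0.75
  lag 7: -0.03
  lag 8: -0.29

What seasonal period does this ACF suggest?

The largest autocorrelation is r_6 = 0.75; the remaining lags stay at or below -0.02.
The dominant spike at lag 6 indicates a seasonal period of 6.

6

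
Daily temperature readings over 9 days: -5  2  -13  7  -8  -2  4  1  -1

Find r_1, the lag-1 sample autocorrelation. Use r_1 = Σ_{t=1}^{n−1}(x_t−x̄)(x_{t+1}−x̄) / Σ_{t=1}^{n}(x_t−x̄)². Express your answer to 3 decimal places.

Mean x̄ = (-5 + 2 − 13 + 7 − 8 − 2 + 4 + 1 − 1)/9 = -1.6667
Numerator Σ_{t=1}^{8}(x_t−x̄)(x_{t+1}−x̄) = -189.7778
Denominator Σ(x_t−x̄)² = 308.0000
r_1 = -189.7778 / 308.0000 = -0.616

-0.616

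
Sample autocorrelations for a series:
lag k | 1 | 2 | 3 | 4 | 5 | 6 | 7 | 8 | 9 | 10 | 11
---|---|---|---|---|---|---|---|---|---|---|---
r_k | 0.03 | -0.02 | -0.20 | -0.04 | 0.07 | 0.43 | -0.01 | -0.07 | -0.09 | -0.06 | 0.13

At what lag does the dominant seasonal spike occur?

6

The largest autocorrelation is r_6 = 0.43; the remaining lags stay at or below 0.13.
The dominant spike at lag 6 indicates a seasonal period of 6.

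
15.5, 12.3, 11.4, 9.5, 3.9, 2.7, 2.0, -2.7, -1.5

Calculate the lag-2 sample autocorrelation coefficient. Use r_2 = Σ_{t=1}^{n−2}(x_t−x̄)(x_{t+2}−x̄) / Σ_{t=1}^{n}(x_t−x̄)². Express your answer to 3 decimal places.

0.351

Mean x̄ = (15.5 + 12.3 + 11.4 + 9.5 + 3.9 + 2.7 + 2.0 − 2.7 − 1.5)/9 = 5.9000
Σ(x_t−x̄)(x_{t+2}−x̄) = (52.8000) + (23.0400) + (-11.0000) + (-11.5200) + (7.8000) + (27.5200) + (28.8600) = 117.5000
Denominator Σ(x_t−x̄)² = 334.5000
r_2 = 117.5000 / 334.5000 = 0.351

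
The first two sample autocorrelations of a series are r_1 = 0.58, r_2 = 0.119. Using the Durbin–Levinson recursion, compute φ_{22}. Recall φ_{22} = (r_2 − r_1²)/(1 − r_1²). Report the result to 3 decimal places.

-0.328

φ_{22} = (r_2 − r_1²) / (1 − r_1²)
r_1² = (0.58)² = 0.3364
Numerator = 0.119 − 0.3364 = -0.2174; denominator = 1 − 0.3364 = 0.6636
φ_{22} = -0.2174 / 0.6636 = -0.328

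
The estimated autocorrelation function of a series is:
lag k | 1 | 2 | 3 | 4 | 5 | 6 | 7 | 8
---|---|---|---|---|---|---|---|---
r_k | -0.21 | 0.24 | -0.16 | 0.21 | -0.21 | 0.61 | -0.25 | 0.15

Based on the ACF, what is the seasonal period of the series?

6

The largest autocorrelation is r_6 = 0.61; the remaining lags stay at or below 0.24.
The dominant spike at lag 6 indicates a seasonal period of 6.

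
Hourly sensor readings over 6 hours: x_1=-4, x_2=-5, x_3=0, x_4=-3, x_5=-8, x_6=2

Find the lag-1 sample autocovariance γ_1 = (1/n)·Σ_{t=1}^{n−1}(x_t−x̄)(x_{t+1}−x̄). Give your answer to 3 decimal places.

-4.833

Mean x̄ = (-4 − 5 + 0 − 3 − 8 + 2)/6 = -3.0000
Deviations: -1.0000, -2.0000, 3.0000, 0.0000, -5.0000, 5.0000
Σ_{t=1}^{5}(x_t−x̄)(x_{t+1}−x̄) = -29.0000
γ_1 = -29.0000 / 6 = -4.833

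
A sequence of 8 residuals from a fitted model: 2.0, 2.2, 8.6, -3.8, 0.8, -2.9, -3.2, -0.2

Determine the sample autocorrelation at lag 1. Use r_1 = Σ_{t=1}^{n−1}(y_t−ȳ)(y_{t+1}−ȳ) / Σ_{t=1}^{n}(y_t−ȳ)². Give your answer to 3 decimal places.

-0.050

Mean ȳ = (2.0 + 2.2 + 8.6 − 3.8 + 0.8 − 2.9 − 3.2 − 0.2)/8 = 0.4375
Deviations from mean: 1.5625, 1.7625, 8.1625, -4.2375, 0.3625, -3.3375, -3.6375, -0.6375
Numerator Σ_{t=1}^{7}(y_t−ȳ)(y_{t+1}−ȳ) = -5.7352
Denominator Σ(y_t−ȳ)² = 115.0388
r_1 = -5.7352 / 115.0388 = -0.050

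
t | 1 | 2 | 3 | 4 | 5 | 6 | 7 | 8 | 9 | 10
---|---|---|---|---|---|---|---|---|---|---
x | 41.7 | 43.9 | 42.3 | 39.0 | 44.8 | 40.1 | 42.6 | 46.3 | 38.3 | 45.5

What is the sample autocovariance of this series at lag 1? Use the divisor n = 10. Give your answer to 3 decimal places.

Mean x̄ = (41.7 + 43.9 + 42.3 + 39.0 + 44.8 + 40.1 + 42.6 + 46.3 + 38.3 + 45.5)/10 = 42.4500
Σ_{t=1}^{9}(x_t−x̄)(x_{t+1}−x̄) = -42.8275
γ_1 = -42.8275 / 10 = -4.283

-4.283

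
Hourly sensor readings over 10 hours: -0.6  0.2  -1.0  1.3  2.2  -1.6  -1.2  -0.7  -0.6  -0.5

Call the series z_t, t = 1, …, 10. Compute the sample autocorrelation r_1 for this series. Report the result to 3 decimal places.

Mean z̄ = (-0.6 + 0.2 − 1.0 + 1.3 + 2.2 − 1.6 − 1.2 − 0.7 − 0.6 − 0.5)/10 = -0.2500
Numerator Σ_{t=1}^{9}(z_t−z̄)(z_{t+1}−z̄) = 0.7875
Denominator Σ(z_t−z̄)² = 12.4050
r_1 = 0.7875 / 12.4050 = 0.063

0.063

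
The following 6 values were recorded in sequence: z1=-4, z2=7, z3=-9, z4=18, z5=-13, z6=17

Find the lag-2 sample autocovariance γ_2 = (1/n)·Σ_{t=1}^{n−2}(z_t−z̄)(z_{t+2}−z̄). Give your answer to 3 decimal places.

91.130

Mean z̄ = (-4 + 7 − 9 + 18 − 13 + 17)/6 = 2.6667
Deviations: -6.6667, 4.3333, -11.6667, 15.3333, -15.6667, 14.3333
Σ_{t=1}^{4}(z_t−z̄)(z_{t+2}−z̄) = 546.7778
γ_2 = 546.7778 / 6 = 91.130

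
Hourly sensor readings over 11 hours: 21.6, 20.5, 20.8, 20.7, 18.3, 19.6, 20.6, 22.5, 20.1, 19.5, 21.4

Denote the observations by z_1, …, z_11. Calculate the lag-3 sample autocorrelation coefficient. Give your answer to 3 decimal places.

Mean z̄ = (21.6 + 20.5 + 20.8 + 20.7 + 18.3 + 19.6 + 20.6 + 22.5 + 20.1 + 19.5 + 21.4)/11 = 20.5091
Numerator Σ_{t=1}^{8}(z_t−z̄)(z_{t+3}−z̄) = -2.3630
Denominator Σ(z_t−z̄)² = 12.9691
r_3 = -2.3630 / 12.9691 = -0.182

-0.182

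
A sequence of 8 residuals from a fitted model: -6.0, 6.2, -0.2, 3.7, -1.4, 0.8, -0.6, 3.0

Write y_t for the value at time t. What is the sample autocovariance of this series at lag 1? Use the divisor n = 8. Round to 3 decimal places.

Mean ȳ = (-6.0 + 6.2 − 0.2 + 3.7 − 1.4 + 0.8 − 0.6 + 3.0)/8 = 0.6875
Deviations: -6.6875, 5.5125, -0.8875, 3.0125, -2.0875, 0.1125, -1.2875, 2.3125
Σ_{t=1}^{7}(y_t−ȳ)(y_{t+1}−ȳ) = -54.0764
γ_1 = -54.0764 / 8 = -6.760

-6.760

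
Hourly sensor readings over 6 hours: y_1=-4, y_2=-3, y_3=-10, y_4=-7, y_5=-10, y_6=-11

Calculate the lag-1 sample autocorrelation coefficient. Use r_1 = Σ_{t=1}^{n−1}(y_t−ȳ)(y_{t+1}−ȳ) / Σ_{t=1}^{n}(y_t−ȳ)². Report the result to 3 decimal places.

Mean ȳ = (-4 − 3 − 10 − 7 − 10 − 11)/6 = -7.5000
Deviations from mean: 3.5000, 4.5000, -2.5000, 0.5000, -2.5000, -3.5000
Σ(y_t−ȳ)(y_{t+1}−ȳ) = (15.7500) + (-11.2500) + (-1.2500) + (-1.2500) + (8.7500) = 10.7500
Denominator Σ(y_t−ȳ)² = 57.5000
r_1 = 10.7500 / 57.5000 = 0.187

0.187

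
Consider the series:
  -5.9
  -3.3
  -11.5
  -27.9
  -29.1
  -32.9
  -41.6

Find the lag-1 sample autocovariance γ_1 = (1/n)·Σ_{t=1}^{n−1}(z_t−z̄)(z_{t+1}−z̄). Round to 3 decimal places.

109.566

Mean z̄ = (-5.9 − 3.3 − 11.5 − 27.9 − 29.1 − 32.9 − 41.6)/7 = -21.7429
Σ_{t=1}^{6}(z_t−z̄)(z_{t+1}−z̄) = 766.9610
γ_1 = 766.9610 / 7 = 109.566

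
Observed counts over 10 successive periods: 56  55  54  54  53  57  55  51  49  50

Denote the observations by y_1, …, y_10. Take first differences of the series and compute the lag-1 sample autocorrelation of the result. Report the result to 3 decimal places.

-0.036

First differences Δy: -1, -1, 0, -1, 4, -2, -4, -2, 1
Mean of differences = -0.6667
Numerator Σ(Δy_t−Δȳ)(Δy_{t+1}−Δȳ) = -1.4444
Denominator Σ(Δy_t−Δȳ)² = 40.0000
r_1(Δy) = -1.4444 / 40.0000 = -0.036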